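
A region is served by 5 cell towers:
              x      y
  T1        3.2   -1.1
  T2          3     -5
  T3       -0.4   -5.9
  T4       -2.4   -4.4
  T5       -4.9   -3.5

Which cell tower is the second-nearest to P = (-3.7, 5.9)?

T1

Compare squared distances (the ordering matches that of the actual distances):
|PT1|² = (-3.7−3.2)² + (5.9−(-1.1))² = 47.61 + 49 = 96.61
|PT2|² = (-3.7−3)² + (5.9−(-5))² = 44.89 + 118.81 = 163.7
|PT3|² = (-3.7−(-0.4))² + (5.9−(-5.9))² = 10.89 + 139.24 = 150.13
|PT4|² = (-3.7−(-2.4))² + (5.9−(-4.4))² = 1.69 + 106.09 = 107.78
|PT5|² = (-3.7−(-4.9))² + (5.9−(-3.5))² = 1.44 + 88.36 = 89.8
Sorted ascending: T5, T1, T4, … — the second-nearest is T1.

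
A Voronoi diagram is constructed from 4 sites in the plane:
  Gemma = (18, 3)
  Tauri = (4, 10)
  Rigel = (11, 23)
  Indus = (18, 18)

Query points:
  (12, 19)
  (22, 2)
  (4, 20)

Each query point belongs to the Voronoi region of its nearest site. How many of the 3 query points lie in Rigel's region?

2

(12, 19) — d² to each: Gemma:292, Tauri:145, Rigel:17, Indus:37 → nearest is Rigel
(22, 2) — d² to each: Gemma:17, Tauri:388, Rigel:562, Indus:272 → nearest is Gemma
(4, 20) — d² to each: Gemma:485, Tauri:100, Rigel:58, Indus:200 → nearest is Rigel
2 of the 3 points have Rigel as nearest.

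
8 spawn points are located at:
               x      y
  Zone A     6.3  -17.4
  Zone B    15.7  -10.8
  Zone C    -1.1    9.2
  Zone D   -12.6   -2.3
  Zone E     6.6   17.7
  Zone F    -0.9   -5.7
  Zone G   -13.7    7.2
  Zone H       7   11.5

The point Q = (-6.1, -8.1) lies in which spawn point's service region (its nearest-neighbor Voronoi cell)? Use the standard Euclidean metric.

Zone F

Since √ is increasing, it suffices to compare squared distances:
d²(Q, Zone A) = 153.76 + 86.49 = 240.25
d²(Q, Zone B) = 475.24 + 7.29 = 482.53
d²(Q, Zone C) = 25 + 299.29 = 324.29
d²(Q, Zone D) = 42.25 + 33.64 = 75.89
d²(Q, Zone E) = 161.29 + 665.64 = 826.93
d²(Q, Zone F) = 27.04 + 5.76 = 32.8
d²(Q, Zone G) = 57.76 + 234.09 = 291.85
d²(Q, Zone H) = 171.61 + 384.16 = 555.77
The smallest is to Zone F, so Q lies in the Voronoi region of Zone F.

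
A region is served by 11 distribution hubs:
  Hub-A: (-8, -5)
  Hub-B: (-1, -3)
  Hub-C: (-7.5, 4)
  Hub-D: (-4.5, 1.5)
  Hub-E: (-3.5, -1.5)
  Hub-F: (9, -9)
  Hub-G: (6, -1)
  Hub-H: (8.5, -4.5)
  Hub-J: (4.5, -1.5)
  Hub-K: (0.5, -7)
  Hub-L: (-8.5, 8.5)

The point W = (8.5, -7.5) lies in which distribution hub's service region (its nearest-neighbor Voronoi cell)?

Hub-F

Since √ is increasing, it suffices to compare squared distances:
d²(W, Hub-A) = 272.25 + 6.25 = 278.5
d²(W, Hub-B) = 90.25 + 20.25 = 110.5
d²(W, Hub-C) = 256 + 132.25 = 388.25
d²(W, Hub-D) = 169 + 81 = 250
d²(W, Hub-E) = 144 + 36 = 180
d²(W, Hub-F) = 0.25 + 2.25 = 2.5
d²(W, Hub-G) = 6.25 + 42.25 = 48.5
d²(W, Hub-H) = 0 + 9 = 9
d²(W, Hub-J) = 16 + 36 = 52
d²(W, Hub-K) = 64 + 0.25 = 64.25
d²(W, Hub-L) = 289 + 256 = 545
Minimum is at Hub-F.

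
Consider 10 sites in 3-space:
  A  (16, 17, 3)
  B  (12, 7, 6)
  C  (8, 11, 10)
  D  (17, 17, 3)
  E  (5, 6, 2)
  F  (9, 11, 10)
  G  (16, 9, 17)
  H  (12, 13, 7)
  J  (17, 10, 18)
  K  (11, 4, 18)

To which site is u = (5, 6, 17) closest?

Since √ is increasing, it suffices to compare squared distances:
|uA|² = (5−16)² + (6−17)² + (17−3)² = 121 + 121 + 196 = 438
|uB|² = (5−12)² + (6−7)² + (17−6)² = 49 + 1 + 121 = 171
|uC|² = (5−8)² + (6−11)² + (17−10)² = 9 + 25 + 49 = 83
|uD|² = (5−17)² + (6−17)² + (17−3)² = 144 + 121 + 196 = 461
|uE|² = (5−5)² + (6−6)² + (17−2)² = 0 + 0 + 225 = 225
|uF|² = (5−9)² + (6−11)² + (17−10)² = 16 + 25 + 49 = 90
|uG|² = (5−16)² + (6−9)² + (17−17)² = 121 + 9 + 0 = 130
|uH|² = (5−12)² + (6−13)² + (17−7)² = 49 + 49 + 100 = 198
|uJ|² = (5−17)² + (6−10)² + (17−18)² = 144 + 16 + 1 = 161
|uK|² = (5−11)² + (6−4)² + (17−18)² = 36 + 4 + 1 = 41
Minimum is at K.

K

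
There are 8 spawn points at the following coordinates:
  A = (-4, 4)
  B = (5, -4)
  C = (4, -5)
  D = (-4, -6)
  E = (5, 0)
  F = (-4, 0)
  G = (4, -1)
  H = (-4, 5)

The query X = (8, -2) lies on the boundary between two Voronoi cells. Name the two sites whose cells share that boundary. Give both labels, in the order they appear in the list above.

B and E

Squared distances from X to each site:
|XA|² = (8−(-4))² + (-2−4)² = 144 + 36 = 180
|XB|² = (8−5)² + (-2−(-4))² = 9 + 4 = 13
|XC|² = (8−4)² + (-2−(-5))² = 16 + 9 = 25
|XD|² = (8−(-4))² + (-2−(-6))² = 144 + 16 = 160
|XE|² = (8−5)² + (-2−0)² = 9 + 4 = 13
|XF|² = (8−(-4))² + (-2−0)² = 144 + 4 = 148
|XG|² = (8−4)² + (-2−(-1))² = 16 + 1 = 17
|XH|² = (8−(-4))² + (-2−5)² = 144 + 49 = 193
X is equidistant from B and E (both at squared distance 13), and every other site is strictly farther — so X lies on the B–E Voronoi edge.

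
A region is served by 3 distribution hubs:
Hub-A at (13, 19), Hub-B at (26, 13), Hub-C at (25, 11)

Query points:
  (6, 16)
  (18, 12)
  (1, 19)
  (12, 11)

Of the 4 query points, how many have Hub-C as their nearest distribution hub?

(6, 16) — d² to each: Hub-A:58, Hub-B:409, Hub-C:386 → nearest is Hub-A
(18, 12) — d² to each: Hub-A:74, Hub-B:65, Hub-C:50 → nearest is Hub-C
(1, 19) — d² to each: Hub-A:144, Hub-B:661, Hub-C:640 → nearest is Hub-A
(12, 11) — d² to each: Hub-A:65, Hub-B:200, Hub-C:169 → nearest is Hub-A
1 of the 4 points has Hub-C as nearest.

1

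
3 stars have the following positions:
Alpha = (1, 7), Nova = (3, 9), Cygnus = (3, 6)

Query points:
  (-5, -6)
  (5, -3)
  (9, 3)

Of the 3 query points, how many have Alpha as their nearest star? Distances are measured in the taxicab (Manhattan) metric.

1

(-5, -6) — d to each: Alpha:19, Nova:23, Cygnus:20 → nearest is Alpha
(5, -3) — d to each: Alpha:14, Nova:14, Cygnus:11 → nearest is Cygnus
(9, 3) — d to each: Alpha:12, Nova:12, Cygnus:9 → nearest is Cygnus
1 of the 3 points has Alpha as nearest.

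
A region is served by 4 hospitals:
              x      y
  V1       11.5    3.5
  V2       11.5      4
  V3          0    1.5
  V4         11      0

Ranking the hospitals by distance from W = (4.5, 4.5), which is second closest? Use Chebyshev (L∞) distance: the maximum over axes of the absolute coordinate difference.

V4

d(W,V1) = max(7, 1) = 7
d(W,V2) = max(7, 0.5) = 7
d(W,V3) = max(4.5, 3) = 4.5
d(W,V4) = max(6.5, 4.5) = 6.5
Sorted ascending: V3, V4, V1, … — the second-nearest is V4.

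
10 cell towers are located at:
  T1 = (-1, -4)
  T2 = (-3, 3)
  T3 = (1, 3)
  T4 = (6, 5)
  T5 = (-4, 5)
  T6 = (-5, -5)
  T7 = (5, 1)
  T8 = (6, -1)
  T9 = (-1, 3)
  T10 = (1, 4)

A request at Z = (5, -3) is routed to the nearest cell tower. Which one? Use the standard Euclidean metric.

Squared Euclidean distances:
|ZT1|² = (5−(-1))² + (-3−(-4))² = 36 + 1 = 37
|ZT2|² = (5−(-3))² + (-3−3)² = 64 + 36 = 100
|ZT3|² = (5−1)² + (-3−3)² = 16 + 36 = 52
|ZT4|² = (5−6)² + (-3−5)² = 1 + 64 = 65
|ZT5|² = (5−(-4))² + (-3−5)² = 81 + 64 = 145
|ZT6|² = (5−(-5))² + (-3−(-5))² = 100 + 4 = 104
|ZT7|² = (5−5)² + (-3−1)² = 0 + 16 = 16
|ZT8|² = (5−6)² + (-3−(-1))² = 1 + 4 = 5
|ZT9|² = (5−(-1))² + (-3−3)² = 36 + 36 = 72
d²(Z, T10) = (5−1)² + (-3−4)² = 16 + 49 = 65
T8 is nearest.

T8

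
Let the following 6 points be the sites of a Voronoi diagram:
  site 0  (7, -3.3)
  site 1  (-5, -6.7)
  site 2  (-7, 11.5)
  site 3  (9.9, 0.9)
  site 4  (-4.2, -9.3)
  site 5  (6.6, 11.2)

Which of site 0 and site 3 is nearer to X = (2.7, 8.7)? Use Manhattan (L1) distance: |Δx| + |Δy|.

d(X, site 0) = |2.7−7| + |8.7−(-3.3)| = 4.3 + 12 = 16.3
d(X, site 3) = |2.7−9.9| + |8.7−0.9| = 7.2 + 7.8 = 15
16.3 > 15, so site 3 is closer.

site 3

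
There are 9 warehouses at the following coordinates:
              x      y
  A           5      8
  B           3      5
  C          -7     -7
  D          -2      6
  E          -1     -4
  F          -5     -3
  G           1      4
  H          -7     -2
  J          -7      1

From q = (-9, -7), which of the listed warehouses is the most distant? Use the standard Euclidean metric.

A

Since √ is increasing, it suffices to compare squared distances:
|qA|² = (-9−5)² + (-7−8)² = 196 + 225 = 421
|qB|² = (-9−3)² + (-7−5)² = 144 + 144 = 288
|qC|² = (-9−(-7))² + (-7−(-7))² = 4 + 0 = 4
|qD|² = (-9−(-2))² + (-7−6)² = 49 + 169 = 218
|qE|² = (-9−(-1))² + (-7−(-4))² = 64 + 9 = 73
|qF|² = (-9−(-5))² + (-7−(-3))² = 16 + 16 = 32
|qG|² = (-9−1)² + (-7−4)² = 100 + 121 = 221
|qH|² = (-9−(-7))² + (-7−(-2))² = 4 + 25 = 29
|qJ|² = (-9−(-7))² + (-7−1)² = 4 + 64 = 68
The largest is to A.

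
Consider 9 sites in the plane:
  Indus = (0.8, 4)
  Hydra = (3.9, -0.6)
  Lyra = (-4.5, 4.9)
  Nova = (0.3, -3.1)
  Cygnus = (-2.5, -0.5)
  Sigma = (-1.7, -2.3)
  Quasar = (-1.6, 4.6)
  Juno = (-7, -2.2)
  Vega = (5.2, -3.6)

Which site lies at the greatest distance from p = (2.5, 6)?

Squared Euclidean distances:
d²(p, Indus) = 2.89 + 4 = 6.89
d²(p, Hydra) = 1.96 + 43.56 = 45.52
d²(p, Lyra) = 49 + 1.21 = 50.21
d²(p, Nova) = 4.84 + 82.81 = 87.65
d²(p, Cygnus) = 25 + 42.25 = 67.25
d²(p, Sigma) = 17.64 + 68.89 = 86.53
d²(p, Quasar) = 16.81 + 1.96 = 18.77
d²(p, Juno) = 90.25 + 67.24 = 157.49
d²(p, Vega) = 7.29 + 92.16 = 99.45
The largest is to Juno.

Juno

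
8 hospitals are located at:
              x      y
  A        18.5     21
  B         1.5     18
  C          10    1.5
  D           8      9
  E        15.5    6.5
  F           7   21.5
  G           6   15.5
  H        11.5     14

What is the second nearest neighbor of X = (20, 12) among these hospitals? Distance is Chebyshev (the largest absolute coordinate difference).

H

d(X,A) = max(1.5, 9) = 9
d(X,B) = max(18.5, 6) = 18.5
d(X,C) = max(10, 10.5) = 10.5
d(X,D) = max(12, 3) = 12
d(X,E) = max(4.5, 5.5) = 5.5
d(X,F) = max(13, 9.5) = 13
d(X,G) = max(14, 3.5) = 14
d(X,H) = max(8.5, 2) = 8.5
Sorted ascending: E, H, A, … — the second-nearest is H.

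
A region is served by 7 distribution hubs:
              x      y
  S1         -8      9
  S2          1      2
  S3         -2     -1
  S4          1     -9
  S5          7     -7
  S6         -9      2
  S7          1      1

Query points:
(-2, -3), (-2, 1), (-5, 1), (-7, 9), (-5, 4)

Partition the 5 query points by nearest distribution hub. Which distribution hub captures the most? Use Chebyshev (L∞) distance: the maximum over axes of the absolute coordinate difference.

(-2, -3) — d to each: S1:12, S2:5, S3:2, S4:6, S5:9, S6:7, S7:4 → nearest is S3
(-2, 1) — d to each: S1:8, S2:3, S3:2, S4:10, S5:9, S6:7, S7:3 → nearest is S3
(-5, 1) — d to each: S1:8, S2:6, S3:3, S4:10, S5:12, S6:4, S7:6 → nearest is S3
(-7, 9) — d to each: S1:1, S2:8, S3:10, S4:18, S5:16, S6:7, S7:8 → nearest is S1
(-5, 4) — d to each: S1:5, S2:6, S3:5, S4:13, S5:12, S6:4, S7:6 → nearest is S6
Tally — S1:1, S3:3, S6:1. S3 captures the most (3).

S3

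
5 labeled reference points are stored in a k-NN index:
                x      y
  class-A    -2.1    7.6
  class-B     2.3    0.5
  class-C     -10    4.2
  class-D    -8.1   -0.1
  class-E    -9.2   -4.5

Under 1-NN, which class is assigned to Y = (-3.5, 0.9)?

Compare squared distances (the ordering matches that of the actual distances):
d²(Y, class-A) = (-3.5−(-2.1))² + (0.9−7.6)² = 1.96 + 44.89 = 46.85
d²(Y, class-B) = (-3.5−2.3)² + (0.9−0.5)² = 33.64 + 0.16 = 33.8
d²(Y, class-C) = (-3.5−(-10))² + (0.9−4.2)² = 42.25 + 10.89 = 53.14
d²(Y, class-D) = (-3.5−(-8.1))² + (0.9−(-0.1))² = 21.16 + 1 = 22.16
d²(Y, class-E) = (-3.5−(-9.2))² + (0.9−(-4.5))² = 32.49 + 29.16 = 61.65
class-D is nearest.

class-D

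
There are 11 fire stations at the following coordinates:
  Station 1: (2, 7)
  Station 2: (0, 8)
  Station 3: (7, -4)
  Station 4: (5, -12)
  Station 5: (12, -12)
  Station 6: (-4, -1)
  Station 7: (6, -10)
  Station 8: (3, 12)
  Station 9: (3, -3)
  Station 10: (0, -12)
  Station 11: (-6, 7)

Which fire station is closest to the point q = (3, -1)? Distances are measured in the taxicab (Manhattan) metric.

Station 9

d(q, Station 1) = 1 + 8 = 9
d(q, Station 2) = 3 + 9 = 12
d(q, Station 3) = 4 + 3 = 7
d(q, Station 4) = 2 + 11 = 13
d(q, Station 5) = 9 + 11 = 20
d(q, Station 6) = 7 + 0 = 7
d(q, Station 7) = 3 + 9 = 12
d(q, Station 8) = 0 + 13 = 13
d(q, Station 9) = 0 + 2 = 2
d(q, Station 10) = 3 + 11 = 14
d(q, Station 11) = 9 + 8 = 17
Minimum is at Station 9.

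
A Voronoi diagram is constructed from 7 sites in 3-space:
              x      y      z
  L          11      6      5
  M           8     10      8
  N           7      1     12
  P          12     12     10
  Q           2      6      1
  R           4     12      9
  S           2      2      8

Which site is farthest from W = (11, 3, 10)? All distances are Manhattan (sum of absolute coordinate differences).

d(W,L) = |11−11| + |3−6| + |10−5| = 0 + 3 + 5 = 8
d(W,M) = |11−8| + |3−10| + |10−8| = 3 + 7 + 2 = 12
d(W,N) = |11−7| + |3−1| + |10−12| = 4 + 2 + 2 = 8
d(W,P) = |11−12| + |3−12| + |10−10| = 1 + 9 + 0 = 10
d(W,Q) = |11−2| + |3−6| + |10−1| = 9 + 3 + 9 = 21
d(W,R) = |11−4| + |3−12| + |10−9| = 7 + 9 + 1 = 17
d(W,S) = |11−2| + |3−2| + |10−8| = 9 + 1 + 2 = 12
The largest is to Q.

Q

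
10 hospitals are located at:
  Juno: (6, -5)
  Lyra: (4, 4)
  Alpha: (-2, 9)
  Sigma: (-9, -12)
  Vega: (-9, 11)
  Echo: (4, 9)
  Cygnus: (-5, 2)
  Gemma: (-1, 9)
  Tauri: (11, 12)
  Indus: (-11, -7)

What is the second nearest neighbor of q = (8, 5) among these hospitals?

Since √ is increasing, it suffices to compare squared distances:
d²(q, Juno) = 4 + 100 = 104
d²(q, Lyra) = 16 + 1 = 17
d²(q, Alpha) = 100 + 16 = 116
d²(q, Sigma) = 289 + 289 = 578
d²(q, Vega) = 289 + 36 = 325
d²(q, Echo) = 16 + 16 = 32
d²(q, Cygnus) = 169 + 9 = 178
d²(q, Gemma) = 81 + 16 = 97
d²(q, Tauri) = 9 + 49 = 58
d²(q, Indus) = 361 + 144 = 505
Sorted ascending: Lyra, Echo, Tauri, … — the second-nearest is Echo.

Echo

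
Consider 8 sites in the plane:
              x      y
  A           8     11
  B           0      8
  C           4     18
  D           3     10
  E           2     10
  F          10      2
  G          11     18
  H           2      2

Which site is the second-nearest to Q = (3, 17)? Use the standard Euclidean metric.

Squared Euclidean distances:
|QA|² = (3−8)² + (17−11)² = 25 + 36 = 61
|QB|² = (3−0)² + (17−8)² = 9 + 81 = 90
|QC|² = (3−4)² + (17−18)² = 1 + 1 = 2
|QD|² = (3−3)² + (17−10)² = 0 + 49 = 49
|QE|² = (3−2)² + (17−10)² = 1 + 49 = 50
|QF|² = (3−10)² + (17−2)² = 49 + 225 = 274
|QG|² = (3−11)² + (17−18)² = 64 + 1 = 65
|QH|² = (3−2)² + (17−2)² = 1 + 225 = 226
Sorted ascending: C, D, E, … — the second-nearest is D.

D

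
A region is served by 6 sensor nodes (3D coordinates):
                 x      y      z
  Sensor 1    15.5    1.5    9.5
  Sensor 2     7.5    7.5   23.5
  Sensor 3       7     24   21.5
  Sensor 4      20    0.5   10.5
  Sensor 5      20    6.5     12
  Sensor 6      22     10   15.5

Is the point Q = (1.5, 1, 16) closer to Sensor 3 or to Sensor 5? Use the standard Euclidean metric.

Sensor 5

Compare squared distances:
d²(Q, Sensor 3) = (1.5−7)² + (1−24)² + (16−21.5)² = 30.25 + 529 + 30.25 = 589.5
d²(Q, Sensor 5) = (1.5−20)² + (1−6.5)² + (16−12)² = 342.25 + 30.25 + 16 = 388.5
589.5 > 388.5, so Sensor 5 is closer.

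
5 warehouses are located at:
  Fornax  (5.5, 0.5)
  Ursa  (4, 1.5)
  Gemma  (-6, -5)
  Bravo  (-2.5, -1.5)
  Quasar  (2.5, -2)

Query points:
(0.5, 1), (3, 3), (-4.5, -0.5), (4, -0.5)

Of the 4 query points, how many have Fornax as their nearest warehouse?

1

(0.5, 1) — d² to each: Fornax:25.25, Ursa:12.5, Gemma:78.25, Bravo:15.25, Quasar:13 → nearest is Ursa
(3, 3) — d² to each: Fornax:12.5, Ursa:3.25, Gemma:145, Bravo:50.5, Quasar:25.25 → nearest is Ursa
(-4.5, -0.5) — d² to each: Fornax:101, Ursa:76.25, Gemma:22.5, Bravo:5, Quasar:51.25 → nearest is Bravo
(4, -0.5) — d² to each: Fornax:3.25, Ursa:4, Gemma:120.25, Bravo:43.25, Quasar:4.5 → nearest is Fornax
1 of the 4 points has Fornax as nearest.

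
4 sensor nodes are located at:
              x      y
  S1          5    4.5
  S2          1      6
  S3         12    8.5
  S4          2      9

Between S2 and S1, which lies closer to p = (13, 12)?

S1

Compare squared distances:
|pS2|² = (13−1)² + (12−6)² = 144 + 36 = 180
|pS1|² = (13−5)² + (12−4.5)² = 64 + 56.25 = 120.25
180 > 120.25, so S1 is closer.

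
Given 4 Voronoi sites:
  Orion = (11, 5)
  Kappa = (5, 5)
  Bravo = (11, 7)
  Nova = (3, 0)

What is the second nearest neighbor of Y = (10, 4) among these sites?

Bravo

Since √ is increasing, it suffices to compare squared distances:
d²(Y, Orion) = 1 + 1 = 2
d²(Y, Kappa) = 25 + 1 = 26
d²(Y, Bravo) = 1 + 9 = 10
d²(Y, Nova) = 49 + 16 = 65
Sorted ascending: Orion, Bravo, Kappa, … — the second-nearest is Bravo.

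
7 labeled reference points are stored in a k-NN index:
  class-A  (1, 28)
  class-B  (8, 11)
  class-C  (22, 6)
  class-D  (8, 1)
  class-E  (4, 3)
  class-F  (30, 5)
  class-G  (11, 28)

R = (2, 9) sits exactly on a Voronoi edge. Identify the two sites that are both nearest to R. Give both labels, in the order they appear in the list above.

class-B and class-E

Squared distances from R to each site:
d²(R, class-A) = (2−1)² + (9−28)² = 1 + 361 = 362
d²(R, class-B) = (2−8)² + (9−11)² = 36 + 4 = 40
d²(R, class-C) = (2−22)² + (9−6)² = 400 + 9 = 409
d²(R, class-D) = (2−8)² + (9−1)² = 36 + 64 = 100
d²(R, class-E) = (2−4)² + (9−3)² = 4 + 36 = 40
d²(R, class-F) = (2−30)² + (9−5)² = 784 + 16 = 800
d²(R, class-G) = (2−11)² + (9−28)² = 81 + 361 = 442
R is equidistant from class-B and class-E (both at squared distance 40), and every other site is strictly farther — so R lies on the class-B–class-E Voronoi edge.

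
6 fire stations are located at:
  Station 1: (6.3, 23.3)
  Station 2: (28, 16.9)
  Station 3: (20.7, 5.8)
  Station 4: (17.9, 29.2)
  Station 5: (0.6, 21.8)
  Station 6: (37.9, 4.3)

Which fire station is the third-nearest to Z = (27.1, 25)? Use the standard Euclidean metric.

Compare squared distances (the ordering matches that of the actual distances):
d²(Z, Station 1) = (27.1−6.3)² + (25−23.3)² = 432.64 + 2.89 = 435.53
d²(Z, Station 2) = (27.1−28)² + (25−16.9)² = 0.81 + 65.61 = 66.42
d²(Z, Station 3) = (27.1−20.7)² + (25−5.8)² = 40.96 + 368.64 = 409.6
d²(Z, Station 4) = (27.1−17.9)² + (25−29.2)² = 84.64 + 17.64 = 102.28
d²(Z, Station 5) = (27.1−0.6)² + (25−21.8)² = 702.25 + 10.24 = 712.49
d²(Z, Station 6) = (27.1−37.9)² + (25−4.3)² = 116.64 + 428.49 = 545.13
Sorted ascending: Station 2, Station 4, Station 3, Station 1, … — the third-nearest is Station 3.

Station 3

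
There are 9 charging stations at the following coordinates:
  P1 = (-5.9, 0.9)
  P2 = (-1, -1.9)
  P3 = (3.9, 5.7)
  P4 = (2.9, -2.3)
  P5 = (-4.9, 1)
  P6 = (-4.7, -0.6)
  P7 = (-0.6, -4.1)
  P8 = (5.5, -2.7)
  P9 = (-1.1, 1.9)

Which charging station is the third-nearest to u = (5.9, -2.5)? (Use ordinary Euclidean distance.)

Squared Euclidean distances:
|uP1|² = (5.9−(-5.9))² + (-2.5−0.9)² = 139.24 + 11.56 = 150.8
|uP2|² = (5.9−(-1))² + (-2.5−(-1.9))² = 47.61 + 0.36 = 47.97
|uP3|² = (5.9−3.9)² + (-2.5−5.7)² = 4 + 67.24 = 71.24
|uP4|² = (5.9−2.9)² + (-2.5−(-2.3))² = 9 + 0.04 = 9.04
|uP5|² = (5.9−(-4.9))² + (-2.5−1)² = 116.64 + 12.25 = 128.89
|uP6|² = (5.9−(-4.7))² + (-2.5−(-0.6))² = 112.36 + 3.61 = 115.97
|uP7|² = (5.9−(-0.6))² + (-2.5−(-4.1))² = 42.25 + 2.56 = 44.81
|uP8|² = (5.9−5.5)² + (-2.5−(-2.7))² = 0.16 + 0.04 = 0.2
|uP9|² = (5.9−(-1.1))² + (-2.5−1.9)² = 49 + 19.36 = 68.36
Sorted ascending: P8, P4, P7, P2, … — the third-nearest is P7.

P7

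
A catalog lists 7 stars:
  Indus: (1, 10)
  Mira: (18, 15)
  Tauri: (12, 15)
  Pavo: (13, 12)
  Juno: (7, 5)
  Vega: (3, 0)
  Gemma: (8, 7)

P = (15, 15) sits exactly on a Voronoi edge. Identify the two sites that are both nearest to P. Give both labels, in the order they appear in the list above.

Squared distances from P to each site:
d²(P, Indus) = (15−1)² + (15−10)² = 196 + 25 = 221
d²(P, Mira) = (15−18)² + (15−15)² = 9 + 0 = 9
d²(P, Tauri) = (15−12)² + (15−15)² = 9 + 0 = 9
d²(P, Pavo) = (15−13)² + (15−12)² = 4 + 9 = 13
d²(P, Juno) = (15−7)² + (15−5)² = 64 + 100 = 164
d²(P, Vega) = (15−3)² + (15−0)² = 144 + 225 = 369
d²(P, Gemma) = (15−8)² + (15−7)² = 49 + 64 = 113
P is equidistant from Mira and Tauri (both at squared distance 9), and every other site is strictly farther — so P lies on the Mira–Tauri Voronoi edge.

Mira and Tauri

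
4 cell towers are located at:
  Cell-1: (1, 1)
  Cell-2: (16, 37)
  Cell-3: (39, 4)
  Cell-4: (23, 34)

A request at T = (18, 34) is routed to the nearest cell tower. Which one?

Squared Euclidean distances:
d²(T, Cell-1) = (18−1)² + (34−1)² = 289 + 1089 = 1378
d²(T, Cell-2) = (18−16)² + (34−37)² = 4 + 9 = 13
d²(T, Cell-3) = (18−39)² + (34−4)² = 441 + 900 = 1341
d²(T, Cell-4) = (18−23)² + (34−34)² = 25 + 0 = 25
Cell-2 is nearest.

Cell-2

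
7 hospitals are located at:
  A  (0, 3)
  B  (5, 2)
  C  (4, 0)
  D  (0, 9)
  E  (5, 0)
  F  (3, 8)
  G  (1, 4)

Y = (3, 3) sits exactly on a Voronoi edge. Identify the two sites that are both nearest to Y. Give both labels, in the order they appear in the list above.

Squared distances from Y to each site:
|YA|² = (3−0)² + (3−3)² = 9 + 0 = 9
|YB|² = (3−5)² + (3−2)² = 4 + 1 = 5
|YC|² = (3−4)² + (3−0)² = 1 + 9 = 10
|YD|² = (3−0)² + (3−9)² = 9 + 36 = 45
|YE|² = (3−5)² + (3−0)² = 4 + 9 = 13
|YF|² = (3−3)² + (3−8)² = 0 + 25 = 25
|YG|² = (3−1)² + (3−4)² = 4 + 1 = 5
Y is equidistant from B and G (both at squared distance 5), and every other site is strictly farther — so Y lies on the B–G Voronoi edge.

B and G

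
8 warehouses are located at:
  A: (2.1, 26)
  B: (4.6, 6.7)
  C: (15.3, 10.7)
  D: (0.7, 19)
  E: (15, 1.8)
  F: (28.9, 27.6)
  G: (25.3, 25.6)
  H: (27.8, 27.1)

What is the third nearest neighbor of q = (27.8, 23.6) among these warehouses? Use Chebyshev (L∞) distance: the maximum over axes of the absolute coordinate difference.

d(q,A) = max(25.7, 2.4) = 25.7
d(q,B) = max(23.2, 16.9) = 23.2
d(q,C) = max(12.5, 12.9) = 12.9
d(q,D) = max(27.1, 4.6) = 27.1
d(q,E) = max(12.8, 21.8) = 21.8
d(q,F) = max(1.1, 4) = 4
d(q,G) = max(2.5, 2) = 2.5
d(q,H) = max(0, 3.5) = 3.5
Sorted ascending: G, H, F, C, … — the third-nearest is F.

F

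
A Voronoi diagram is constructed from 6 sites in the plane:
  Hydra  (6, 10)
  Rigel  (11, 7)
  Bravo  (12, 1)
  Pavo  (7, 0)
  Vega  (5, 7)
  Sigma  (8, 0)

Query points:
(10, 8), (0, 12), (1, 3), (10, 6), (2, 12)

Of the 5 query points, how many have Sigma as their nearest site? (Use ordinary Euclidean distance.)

(10, 8) — d² to each: Hydra:20, Rigel:2, Bravo:53, Pavo:73, Vega:26, Sigma:68 → nearest is Rigel
(0, 12) — d² to each: Hydra:40, Rigel:146, Bravo:265, Pavo:193, Vega:50, Sigma:208 → nearest is Hydra
(1, 3) — d² to each: Hydra:74, Rigel:116, Bravo:125, Pavo:45, Vega:32, Sigma:58 → nearest is Vega
(10, 6) — d² to each: Hydra:32, Rigel:2, Bravo:29, Pavo:45, Vega:26, Sigma:40 → nearest is Rigel
(2, 12) — d² to each: Hydra:20, Rigel:106, Bravo:221, Pavo:169, Vega:34, Sigma:180 → nearest is Hydra
0 of the 5 points have Sigma as nearest.

0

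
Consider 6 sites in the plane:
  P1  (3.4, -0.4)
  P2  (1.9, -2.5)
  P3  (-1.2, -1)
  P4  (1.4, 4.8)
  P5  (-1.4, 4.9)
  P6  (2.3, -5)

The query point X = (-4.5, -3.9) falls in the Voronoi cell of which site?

P3

Since √ is increasing, it suffices to compare squared distances:
|XP1|² = (-4.5−3.4)² + (-3.9−(-0.4))² = 62.41 + 12.25 = 74.66
|XP2|² = (-4.5−1.9)² + (-3.9−(-2.5))² = 40.96 + 1.96 = 42.92
|XP3|² = (-4.5−(-1.2))² + (-3.9−(-1))² = 10.89 + 8.41 = 19.3
|XP4|² = (-4.5−1.4)² + (-3.9−4.8)² = 34.81 + 75.69 = 110.5
|XP5|² = (-4.5−(-1.4))² + (-3.9−4.9)² = 9.61 + 77.44 = 87.05
|XP6|² = (-4.5−2.3)² + (-3.9−(-5))² = 46.24 + 1.21 = 47.45
The smallest is to P3, so X lies in the Voronoi region of P3.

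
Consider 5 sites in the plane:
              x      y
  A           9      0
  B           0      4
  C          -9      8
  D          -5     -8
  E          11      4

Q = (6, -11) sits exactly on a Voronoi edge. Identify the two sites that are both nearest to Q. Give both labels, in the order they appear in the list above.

A and D

Squared distances from Q to each site:
|QA|² = (6−9)² + (-11−0)² = 9 + 121 = 130
|QB|² = (6−0)² + (-11−4)² = 36 + 225 = 261
|QC|² = (6−(-9))² + (-11−8)² = 225 + 361 = 586
|QD|² = (6−(-5))² + (-11−(-8))² = 121 + 9 = 130
|QE|² = (6−11)² + (-11−4)² = 25 + 225 = 250
Q is equidistant from A and D (both at squared distance 130), and every other site is strictly farther — so Q lies on the A–D Voronoi edge.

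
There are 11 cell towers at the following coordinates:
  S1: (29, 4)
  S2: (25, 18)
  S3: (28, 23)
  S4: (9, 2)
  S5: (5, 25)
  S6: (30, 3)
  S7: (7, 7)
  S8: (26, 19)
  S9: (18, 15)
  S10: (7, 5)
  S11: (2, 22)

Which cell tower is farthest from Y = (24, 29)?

Compare squared distances (the ordering matches that of the actual distances):
|YS1|² = (24−29)² + (29−4)² = 25 + 625 = 650
|YS2|² = (24−25)² + (29−18)² = 1 + 121 = 122
|YS3|² = (24−28)² + (29−23)² = 16 + 36 = 52
|YS4|² = (24−9)² + (29−2)² = 225 + 729 = 954
|YS5|² = (24−5)² + (29−25)² = 361 + 16 = 377
|YS6|² = (24−30)² + (29−3)² = 36 + 676 = 712
|YS7|² = (24−7)² + (29−7)² = 289 + 484 = 773
|YS8|² = (24−26)² + (29−19)² = 4 + 100 = 104
|YS9|² = (24−18)² + (29−15)² = 36 + 196 = 232
d²(Y, S10) = (24−7)² + (29−5)² = 289 + 576 = 865
d²(Y, S11) = (24−2)² + (29−22)² = 484 + 49 = 533
The largest is to S4.

S4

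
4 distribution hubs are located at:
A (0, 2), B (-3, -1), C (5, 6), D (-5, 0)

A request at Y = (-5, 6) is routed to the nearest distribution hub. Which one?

D

Since √ is increasing, it suffices to compare squared distances:
|YA|² = (-5−0)² + (6−2)² = 25 + 16 = 41
|YB|² = (-5−(-3))² + (6−(-1))² = 4 + 49 = 53
|YC|² = (-5−5)² + (6−6)² = 100 + 0 = 100
|YD|² = (-5−(-5))² + (6−0)² = 0 + 36 = 36
D is nearest.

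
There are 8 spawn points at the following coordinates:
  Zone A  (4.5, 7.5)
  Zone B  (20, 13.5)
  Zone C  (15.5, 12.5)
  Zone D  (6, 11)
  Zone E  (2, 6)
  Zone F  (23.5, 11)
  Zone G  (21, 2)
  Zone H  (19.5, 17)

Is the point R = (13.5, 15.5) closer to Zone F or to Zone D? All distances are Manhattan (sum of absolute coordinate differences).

d(R, Zone F) = |13.5−23.5| + |15.5−11| = 10 + 4.5 = 14.5
d(R, Zone D) = |13.5−6| + |15.5−11| = 7.5 + 4.5 = 12
14.5 > 12, so Zone D is closer.

Zone D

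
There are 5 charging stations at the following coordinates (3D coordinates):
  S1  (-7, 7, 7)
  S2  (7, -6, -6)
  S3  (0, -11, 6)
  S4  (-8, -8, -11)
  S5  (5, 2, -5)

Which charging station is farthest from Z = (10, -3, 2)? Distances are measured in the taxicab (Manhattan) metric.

S4

d(Z,S1) = |10−(-7)| + |-3−7| + |2−7| = 17 + 10 + 5 = 32
d(Z,S2) = |10−7| + |-3−(-6)| + |2−(-6)| = 3 + 3 + 8 = 14
d(Z,S3) = |10−0| + |-3−(-11)| + |2−6| = 10 + 8 + 4 = 22
d(Z,S4) = |10−(-8)| + |-3−(-8)| + |2−(-11)| = 18 + 5 + 13 = 36
d(Z,S5) = |10−5| + |-3−2| + |2−(-5)| = 5 + 5 + 7 = 17
The largest is to S4.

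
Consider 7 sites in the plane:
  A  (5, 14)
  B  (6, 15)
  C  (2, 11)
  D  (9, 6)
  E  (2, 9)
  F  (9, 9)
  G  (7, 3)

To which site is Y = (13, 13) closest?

Squared Euclidean distances:
|YA|² = (13−5)² + (13−14)² = 64 + 1 = 65
|YB|² = (13−6)² + (13−15)² = 49 + 4 = 53
|YC|² = (13−2)² + (13−11)² = 121 + 4 = 125
|YD|² = (13−9)² + (13−6)² = 16 + 49 = 65
|YE|² = (13−2)² + (13−9)² = 121 + 16 = 137
|YF|² = (13−9)² + (13−9)² = 16 + 16 = 32
|YG|² = (13−7)² + (13−3)² = 36 + 100 = 136
The smallest is to F, so Y lies in the Voronoi region of F.

F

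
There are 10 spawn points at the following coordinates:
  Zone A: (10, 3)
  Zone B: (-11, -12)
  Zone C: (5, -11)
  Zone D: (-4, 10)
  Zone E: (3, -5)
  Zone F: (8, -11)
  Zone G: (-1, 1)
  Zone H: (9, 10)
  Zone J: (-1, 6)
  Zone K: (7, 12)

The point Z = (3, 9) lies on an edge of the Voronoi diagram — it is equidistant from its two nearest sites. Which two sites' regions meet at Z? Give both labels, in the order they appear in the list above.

Zone J and Zone K

Squared distances from Z to each site:
d²(Z, Zone A) = 49 + 36 = 85
d²(Z, Zone B) = 196 + 441 = 637
d²(Z, Zone C) = 4 + 400 = 404
d²(Z, Zone D) = 49 + 1 = 50
d²(Z, Zone E) = 0 + 196 = 196
d²(Z, Zone F) = 25 + 400 = 425
d²(Z, Zone G) = 16 + 64 = 80
d²(Z, Zone H) = 36 + 1 = 37
d²(Z, Zone J) = 16 + 9 = 25
d²(Z, Zone K) = 16 + 9 = 25
Z is equidistant from Zone J and Zone K (both at squared distance 25), and every other site is strictly farther — so Z lies on the Zone J–Zone K Voronoi edge.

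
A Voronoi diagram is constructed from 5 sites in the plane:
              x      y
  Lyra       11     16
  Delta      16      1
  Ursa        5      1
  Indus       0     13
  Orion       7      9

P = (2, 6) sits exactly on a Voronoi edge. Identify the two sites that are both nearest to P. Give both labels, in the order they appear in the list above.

Squared distances from P to each site:
d²(P, Lyra) = (2−11)² + (6−16)² = 81 + 100 = 181
d²(P, Delta) = (2−16)² + (6−1)² = 196 + 25 = 221
d²(P, Ursa) = (2−5)² + (6−1)² = 9 + 25 = 34
d²(P, Indus) = (2−0)² + (6−13)² = 4 + 49 = 53
d²(P, Orion) = (2−7)² + (6−9)² = 25 + 9 = 34
P is equidistant from Ursa and Orion (both at squared distance 34), and every other site is strictly farther — so P lies on the Ursa–Orion Voronoi edge.

Ursa and Orion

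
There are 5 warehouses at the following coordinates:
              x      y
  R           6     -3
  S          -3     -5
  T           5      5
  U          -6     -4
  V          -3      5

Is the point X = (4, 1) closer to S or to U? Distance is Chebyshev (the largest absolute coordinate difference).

S

d(X,S) = max(7, 6) = 7
d(X,U) = max(10, 5) = 10
7 < 10, so S is closer.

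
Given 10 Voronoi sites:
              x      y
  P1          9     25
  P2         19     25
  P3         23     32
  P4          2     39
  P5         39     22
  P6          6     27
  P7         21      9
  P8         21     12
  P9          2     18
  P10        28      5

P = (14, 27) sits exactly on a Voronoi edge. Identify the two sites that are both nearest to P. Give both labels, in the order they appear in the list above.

Squared distances from P to each site:
|PP1|² = 25 + 4 = 29
|PP2|² = 25 + 4 = 29
|PP3|² = 81 + 25 = 106
|PP4|² = 144 + 144 = 288
|PP5|² = 625 + 25 = 650
|PP6|² = 64 + 0 = 64
|PP7|² = 49 + 324 = 373
|PP8|² = 49 + 225 = 274
|PP9|² = 144 + 81 = 225
d²(P, P10) = 196 + 484 = 680
P is equidistant from P1 and P2 (both at squared distance 29), and every other site is strictly farther — so P lies on the P1–P2 Voronoi edge.

P1 and P2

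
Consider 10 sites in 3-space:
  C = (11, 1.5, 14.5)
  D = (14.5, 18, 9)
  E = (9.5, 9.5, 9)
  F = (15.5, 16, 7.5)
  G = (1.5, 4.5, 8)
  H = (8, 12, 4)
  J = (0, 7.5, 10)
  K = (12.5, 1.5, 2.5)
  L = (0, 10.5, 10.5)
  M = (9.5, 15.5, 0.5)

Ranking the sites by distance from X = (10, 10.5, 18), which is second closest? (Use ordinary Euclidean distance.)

C

Since √ is increasing, it suffices to compare squared distances:
|XC|² = (10−11)² + (10.5−1.5)² + (18−14.5)² = 1 + 81 + 12.25 = 94.25
|XD|² = (10−14.5)² + (10.5−18)² + (18−9)² = 20.25 + 56.25 + 81 = 157.5
|XE|² = (10−9.5)² + (10.5−9.5)² + (18−9)² = 0.25 + 1 + 81 = 82.25
|XF|² = (10−15.5)² + (10.5−16)² + (18−7.5)² = 30.25 + 30.25 + 110.25 = 170.75
|XG|² = (10−1.5)² + (10.5−4.5)² + (18−8)² = 72.25 + 36 + 100 = 208.25
|XH|² = (10−8)² + (10.5−12)² + (18−4)² = 4 + 2.25 + 196 = 202.25
|XJ|² = (10−0)² + (10.5−7.5)² + (18−10)² = 100 + 9 + 64 = 173
|XK|² = (10−12.5)² + (10.5−1.5)² + (18−2.5)² = 6.25 + 81 + 240.25 = 327.5
|XL|² = (10−0)² + (10.5−10.5)² + (18−10.5)² = 100 + 0 + 56.25 = 156.25
|XM|² = (10−9.5)² + (10.5−15.5)² + (18−0.5)² = 0.25 + 25 + 306.25 = 331.5
Sorted ascending: E, C, L, … — the second-nearest is C.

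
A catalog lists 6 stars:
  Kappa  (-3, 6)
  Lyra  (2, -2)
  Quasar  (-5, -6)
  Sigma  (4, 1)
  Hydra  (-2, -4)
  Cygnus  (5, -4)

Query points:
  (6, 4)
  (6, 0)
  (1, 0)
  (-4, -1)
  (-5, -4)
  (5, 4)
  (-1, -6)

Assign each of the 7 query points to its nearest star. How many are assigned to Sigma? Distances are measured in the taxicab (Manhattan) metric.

3

(6, 4) — d to each: Kappa:11, Lyra:10, Quasar:21, Sigma:5, Hydra:16, Cygnus:9 → nearest is Sigma
(6, 0) — d to each: Kappa:15, Lyra:6, Quasar:17, Sigma:3, Hydra:12, Cygnus:5 → nearest is Sigma
(1, 0) — d to each: Kappa:10, Lyra:3, Quasar:12, Sigma:4, Hydra:7, Cygnus:8 → nearest is Lyra
(-4, -1) — d to each: Kappa:8, Lyra:7, Quasar:6, Sigma:10, Hydra:5, Cygnus:12 → nearest is Hydra
(-5, -4) — d to each: Kappa:12, Lyra:9, Quasar:2, Sigma:14, Hydra:3, Cygnus:10 → nearest is Quasar
(5, 4) — d to each: Kappa:10, Lyra:9, Quasar:20, Sigma:4, Hydra:15, Cygnus:8 → nearest is Sigma
(-1, -6) — d to each: Kappa:14, Lyra:7, Quasar:4, Sigma:12, Hydra:3, Cygnus:8 → nearest is Hydra
3 of the 7 points have Sigma as nearest.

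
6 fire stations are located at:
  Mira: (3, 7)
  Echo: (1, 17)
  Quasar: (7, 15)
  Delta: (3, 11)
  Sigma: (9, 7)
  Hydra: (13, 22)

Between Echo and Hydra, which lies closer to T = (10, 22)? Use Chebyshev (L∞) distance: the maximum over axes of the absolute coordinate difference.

d(T, Echo) = max(9, 5) = 9
d(T, Hydra) = max(3, 0) = 3
9 > 3, so Hydra is closer.

Hydra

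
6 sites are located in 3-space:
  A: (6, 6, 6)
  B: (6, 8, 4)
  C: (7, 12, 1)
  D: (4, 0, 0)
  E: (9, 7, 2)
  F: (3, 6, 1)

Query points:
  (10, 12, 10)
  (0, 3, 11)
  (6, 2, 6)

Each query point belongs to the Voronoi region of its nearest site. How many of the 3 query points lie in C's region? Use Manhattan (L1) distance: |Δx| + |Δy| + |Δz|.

1

(10, 12, 10) — d to each: A:14, B:14, C:12, D:28, E:14, F:22 → nearest is C
(0, 3, 11) — d to each: A:14, B:18, C:26, D:18, E:22, F:16 → nearest is A
(6, 2, 6) — d to each: A:4, B:8, C:16, D:10, E:12, F:12 → nearest is A
1 of the 3 points has C as nearest.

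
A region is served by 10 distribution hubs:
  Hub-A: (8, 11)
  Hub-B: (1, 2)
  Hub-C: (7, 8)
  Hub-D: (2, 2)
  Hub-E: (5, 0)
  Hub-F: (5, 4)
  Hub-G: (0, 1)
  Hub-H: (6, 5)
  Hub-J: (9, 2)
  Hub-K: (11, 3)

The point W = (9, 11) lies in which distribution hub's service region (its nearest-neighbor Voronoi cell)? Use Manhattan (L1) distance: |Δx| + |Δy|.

Hub-A

d(W, Hub-A) = |9−8| + |11−11| = 1 + 0 = 1
d(W, Hub-B) = |9−1| + |11−2| = 8 + 9 = 17
d(W, Hub-C) = |9−7| + |11−8| = 2 + 3 = 5
d(W, Hub-D) = |9−2| + |11−2| = 7 + 9 = 16
d(W, Hub-E) = |9−5| + |11−0| = 4 + 11 = 15
d(W, Hub-F) = |9−5| + |11−4| = 4 + 7 = 11
d(W, Hub-G) = |9−0| + |11−1| = 9 + 10 = 19
d(W, Hub-H) = |9−6| + |11−5| = 3 + 6 = 9
d(W, Hub-J) = |9−9| + |11−2| = 0 + 9 = 9
d(W, Hub-K) = |9−11| + |11−3| = 2 + 8 = 10
The smallest is to Hub-A, so W lies in the Voronoi region of Hub-A.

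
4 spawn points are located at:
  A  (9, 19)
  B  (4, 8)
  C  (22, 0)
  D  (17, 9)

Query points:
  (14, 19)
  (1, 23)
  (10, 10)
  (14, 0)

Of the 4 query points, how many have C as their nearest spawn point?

1

(14, 19) — d² to each: A:25, B:221, C:425, D:109 → nearest is A
(1, 23) — d² to each: A:80, B:234, C:970, D:452 → nearest is A
(10, 10) — d² to each: A:82, B:40, C:244, D:50 → nearest is B
(14, 0) — d² to each: A:386, B:164, C:64, D:90 → nearest is C
1 of the 4 points has C as nearest.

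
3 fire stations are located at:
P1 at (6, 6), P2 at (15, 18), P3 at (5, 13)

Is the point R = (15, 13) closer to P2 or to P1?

Compare squared distances:
|RP2|² = (15−15)² + (13−18)² = 0 + 25 = 25
|RP1|² = (15−6)² + (13−6)² = 81 + 49 = 130
25 < 130, so P2 is closer.

P2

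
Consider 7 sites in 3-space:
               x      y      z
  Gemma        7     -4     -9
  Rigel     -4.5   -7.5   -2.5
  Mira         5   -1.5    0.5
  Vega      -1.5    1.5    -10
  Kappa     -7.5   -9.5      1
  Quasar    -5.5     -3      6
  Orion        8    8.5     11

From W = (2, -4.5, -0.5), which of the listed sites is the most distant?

Since √ is increasing, it suffices to compare squared distances:
d²(W, Gemma) = (2−7)² + (-4.5−(-4))² + (-0.5−(-9))² = 25 + 0.25 + 72.25 = 97.5
d²(W, Rigel) = (2−(-4.5))² + (-4.5−(-7.5))² + (-0.5−(-2.5))² = 42.25 + 9 + 4 = 55.25
d²(W, Mira) = (2−5)² + (-4.5−(-1.5))² + (-0.5−0.5)² = 9 + 9 + 1 = 19
d²(W, Vega) = (2−(-1.5))² + (-4.5−1.5)² + (-0.5−(-10))² = 12.25 + 36 + 90.25 = 138.5
d²(W, Kappa) = (2−(-7.5))² + (-4.5−(-9.5))² + (-0.5−1)² = 90.25 + 25 + 2.25 = 117.5
d²(W, Quasar) = (2−(-5.5))² + (-4.5−(-3))² + (-0.5−6)² = 56.25 + 2.25 + 42.25 = 100.75
d²(W, Orion) = (2−8)² + (-4.5−8.5)² + (-0.5−11)² = 36 + 169 + 132.25 = 337.25
The largest is to Orion.

Orion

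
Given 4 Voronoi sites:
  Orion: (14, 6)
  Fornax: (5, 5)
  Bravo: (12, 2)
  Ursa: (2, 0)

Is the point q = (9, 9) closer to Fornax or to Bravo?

Fornax

Compare squared distances:
d²(q, Fornax) = (9−5)² + (9−5)² = 16 + 16 = 32
d²(q, Bravo) = (9−12)² + (9−2)² = 9 + 49 = 58
32 < 58, so Fornax is closer.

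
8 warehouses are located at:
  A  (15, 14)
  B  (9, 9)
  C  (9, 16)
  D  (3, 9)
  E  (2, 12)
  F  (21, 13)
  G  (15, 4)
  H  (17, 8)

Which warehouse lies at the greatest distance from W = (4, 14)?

F

Squared Euclidean distances:
|WA|² = (4−15)² + (14−14)² = 121 + 0 = 121
|WB|² = (4−9)² + (14−9)² = 25 + 25 = 50
|WC|² = (4−9)² + (14−16)² = 25 + 4 = 29
|WD|² = (4−3)² + (14−9)² = 1 + 25 = 26
|WE|² = (4−2)² + (14−12)² = 4 + 4 = 8
|WF|² = (4−21)² + (14−13)² = 289 + 1 = 290
|WG|² = (4−15)² + (14−4)² = 121 + 100 = 221
|WH|² = (4−17)² + (14−8)² = 169 + 36 = 205
The largest is to F.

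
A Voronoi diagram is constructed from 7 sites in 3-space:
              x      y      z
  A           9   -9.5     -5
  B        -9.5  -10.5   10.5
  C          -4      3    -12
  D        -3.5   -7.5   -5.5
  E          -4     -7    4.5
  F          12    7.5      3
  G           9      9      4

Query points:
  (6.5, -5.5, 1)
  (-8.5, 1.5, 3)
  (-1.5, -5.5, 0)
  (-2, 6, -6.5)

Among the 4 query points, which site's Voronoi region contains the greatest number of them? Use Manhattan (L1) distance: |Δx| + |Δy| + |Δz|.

E

(6.5, -5.5, 1) — d to each: A:12.5, B:30.5, C:32, D:18.5, E:15.5, F:20.5, G:20 → nearest is A
(-8.5, 1.5, 3) — d to each: A:36.5, B:20.5, C:21, D:22.5, E:14.5, F:26.5, G:26 → nearest is E
(-1.5, -5.5, 0) — d to each: A:19.5, B:23.5, C:23, D:9.5, E:8.5, F:29.5, G:29 → nearest is E
(-2, 6, -6.5) — d to each: A:28, B:41, C:10.5, D:16, E:26, F:25, G:24.5 → nearest is C
Tally — A:1, C:1, E:2. E captures the most (2).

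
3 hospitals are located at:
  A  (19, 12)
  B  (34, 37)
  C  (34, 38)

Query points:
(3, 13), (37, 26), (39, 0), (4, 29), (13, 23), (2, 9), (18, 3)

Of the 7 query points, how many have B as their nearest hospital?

(3, 13) — d² to each: A:257, B:1537, C:1586 → nearest is A
(37, 26) — d² to each: A:520, B:130, C:153 → nearest is B
(39, 0) — d² to each: A:544, B:1394, C:1469 → nearest is A
(4, 29) — d² to each: A:514, B:964, C:981 → nearest is A
(13, 23) — d² to each: A:157, B:637, C:666 → nearest is A
(2, 9) — d² to each: A:298, B:1808, C:1865 → nearest is A
(18, 3) — d² to each: A:82, B:1412, C:1481 → nearest is A
1 of the 7 points has B as nearest.

1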